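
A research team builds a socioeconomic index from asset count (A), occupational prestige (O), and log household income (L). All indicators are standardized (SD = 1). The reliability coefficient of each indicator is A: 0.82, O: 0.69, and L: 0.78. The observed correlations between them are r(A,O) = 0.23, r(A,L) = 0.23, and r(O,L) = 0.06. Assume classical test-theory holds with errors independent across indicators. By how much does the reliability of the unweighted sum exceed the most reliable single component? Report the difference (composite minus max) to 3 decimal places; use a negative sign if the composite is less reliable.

0.004

Var(sum) = 3 + 1.04 = 4.04; true-score variance = 2.29 + 1.04 = 3.33; composite reliability = 0.8243.
Max component reliability = 0.8200.
Difference = 0.8243 − 0.8200 = 0.004.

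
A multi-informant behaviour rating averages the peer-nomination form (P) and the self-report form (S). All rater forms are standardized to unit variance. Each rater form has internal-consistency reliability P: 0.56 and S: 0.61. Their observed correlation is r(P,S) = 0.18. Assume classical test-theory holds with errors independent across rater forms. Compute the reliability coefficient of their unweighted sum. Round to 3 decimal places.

0.648

Var(P+S) = 2 + 2·[0.18] = 2 + 0.36 = 2.36.
Under uncorrelated errors the observed covariances equal the true-score covariances, so only the own-variance terms attenuate.
True-score variance = [0.56 + 0.61] + 0.36 = 1.17 + 0.36 = 1.53.
Reliability = 1.53 / 2.36 = 0.648.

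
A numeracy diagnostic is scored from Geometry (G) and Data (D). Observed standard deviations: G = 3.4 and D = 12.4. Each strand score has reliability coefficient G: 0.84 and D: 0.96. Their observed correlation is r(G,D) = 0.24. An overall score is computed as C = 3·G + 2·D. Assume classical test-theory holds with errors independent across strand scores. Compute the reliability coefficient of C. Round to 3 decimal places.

0.951

Var(C) = 3²·3.4² + 2²·12.4² + 2·[6·3.4·12.4·0.24] = 719.08 + 121.421 = 840.501.
With uncorrelated errors the cross-covariances are all true-score covariance, so they carry over unchanged; only the diagonal terms shrink to ρᵢσᵢ².
True-score variance = [3²·3.4²·0.84 + 2²·12.4²·0.96] + 121.421 = 677.832 + 121.421 = 799.253.
Reliability = 799.253 / 840.501 = 0.951.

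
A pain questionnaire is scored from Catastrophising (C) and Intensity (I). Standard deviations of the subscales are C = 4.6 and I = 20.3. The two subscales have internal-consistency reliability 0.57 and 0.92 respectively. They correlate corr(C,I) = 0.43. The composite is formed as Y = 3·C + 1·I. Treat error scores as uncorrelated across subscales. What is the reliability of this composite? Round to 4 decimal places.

Var(Y) = 3²·4.6² + 20.3² + 2·[3·4.6·20.3·0.43] = 602.53 + 240.92 = 843.45.
Because errors are independent across components, Cov(Tᵢ,Tⱼ) = Cov(Xᵢ,Xⱼ); the off-diagonal part of the true-score variance is the same as above.
True-score variance = [3²·4.6²·0.57 + 20.3²·0.92] + 240.92 = 487.674 + 240.92 = 728.594.
Reliability = 728.594 / 843.45 = 0.8638.

0.8638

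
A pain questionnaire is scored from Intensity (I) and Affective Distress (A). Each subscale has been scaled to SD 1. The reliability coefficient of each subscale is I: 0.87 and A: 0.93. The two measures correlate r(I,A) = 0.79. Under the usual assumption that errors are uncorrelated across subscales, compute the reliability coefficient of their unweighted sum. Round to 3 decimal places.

0.944

Var(I+A) = 2 + 2·[0.79] = 2 + 1.58 = 3.58.
With uncorrelated errors the cross-covariances are all true-score covariance, so they carry over unchanged; only the diagonal terms shrink to ρᵢσᵢ².
True-score variance = [0.87 + 0.93] + 1.58 = 1.8 + 1.58 = 3.38.
Reliability = 3.38 / 3.58 = 0.944.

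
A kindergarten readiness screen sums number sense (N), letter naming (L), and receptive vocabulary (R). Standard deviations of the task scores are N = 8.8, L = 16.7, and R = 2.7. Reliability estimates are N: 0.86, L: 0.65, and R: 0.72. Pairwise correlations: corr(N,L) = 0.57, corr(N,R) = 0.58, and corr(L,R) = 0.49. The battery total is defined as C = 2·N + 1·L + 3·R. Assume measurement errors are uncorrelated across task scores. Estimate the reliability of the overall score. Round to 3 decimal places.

0.876

Var(C) = 2²·8.8² + 16.7² + 3²·2.7² + 2·[2·8.8·16.7·0.57 + 6·8.8·2.7·0.58 + 3·16.7·2.7·0.49] = 654.26 + 633.003 = 1287.26.
Because errors are independent across components, Cov(Tᵢ,Tⱼ) = Cov(Xᵢ,Xⱼ); the off-diagonal part of the true-score variance is the same as above.
True-score variance = [2²·8.8²·0.86 + 16.7²·0.65 + 3²·2.7²·0.72] + 633.003 = 494.911 + 633.003 = 1127.91.
Reliability = 1127.91 / 1287.26 = 0.876.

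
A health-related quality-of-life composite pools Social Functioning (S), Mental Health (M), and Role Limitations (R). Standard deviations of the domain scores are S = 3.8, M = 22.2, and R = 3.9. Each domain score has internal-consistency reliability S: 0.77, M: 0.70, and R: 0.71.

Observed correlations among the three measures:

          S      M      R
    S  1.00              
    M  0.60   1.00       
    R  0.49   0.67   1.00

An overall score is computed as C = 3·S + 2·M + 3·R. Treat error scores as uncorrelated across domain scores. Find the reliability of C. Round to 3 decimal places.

Var(C) = 3²·3.8² + 2²·22.2² + 3²·3.9² + 2·[6·3.8·22.2·0.60 + 9·3.8·3.9·0.49 + 6·22.2·3.9·0.67] = 2238.21 + 1434.21 = 3672.42.
With uncorrelated errors the cross-covariances are all true-score covariance, so they carry over unchanged; only the diagonal terms shrink to ρᵢσᵢ².
True-score variance = [3²·3.8²·0.77 + 2²·22.2²·0.70 + 3²·3.9²·0.71] + 1434.21 = 1577.21 + 1434.21 = 3011.42.
Reliability = 3011.42 / 3672.42 = 0.820.

0.820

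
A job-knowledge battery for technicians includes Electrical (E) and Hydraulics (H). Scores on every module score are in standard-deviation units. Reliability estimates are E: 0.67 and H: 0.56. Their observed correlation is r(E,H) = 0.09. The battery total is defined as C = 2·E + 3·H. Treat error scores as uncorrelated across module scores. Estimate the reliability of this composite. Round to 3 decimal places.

Var(C) = 2² + 3² + 2·[6·0.09] = 13 + 1.08 = 14.08.
Under uncorrelated errors the observed covariances equal the true-score covariances, so only the own-variance terms attenuate.
True-score variance = [2²·0.67 + 3²·0.56] + 1.08 = 7.72 + 1.08 = 8.8.
Reliability = 8.8 / 14.08 = 0.625.

0.625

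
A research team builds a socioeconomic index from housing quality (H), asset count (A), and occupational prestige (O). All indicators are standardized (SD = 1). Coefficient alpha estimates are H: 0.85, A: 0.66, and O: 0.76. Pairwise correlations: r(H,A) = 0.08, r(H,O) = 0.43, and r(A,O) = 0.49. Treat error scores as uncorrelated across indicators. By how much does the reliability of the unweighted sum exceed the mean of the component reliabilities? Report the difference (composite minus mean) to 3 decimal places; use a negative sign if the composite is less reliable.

Var(sum) = 3 + 2 = 5; true-score variance = 2.27 + 2 = 4.27; composite reliability = 0.8540.
Mean component reliability = 0.7567.
Difference = 0.8540 − 0.7567 = 0.097.

0.097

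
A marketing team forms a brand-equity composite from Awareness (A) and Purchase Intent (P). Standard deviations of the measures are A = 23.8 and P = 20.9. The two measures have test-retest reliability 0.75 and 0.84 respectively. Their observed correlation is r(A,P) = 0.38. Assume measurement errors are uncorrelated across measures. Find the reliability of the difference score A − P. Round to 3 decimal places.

0.662

Var(A−P) = 23.8² + 20.9² − 2·23.8·20.9·0.38 = 1003.25 − 378.039 = 625.211.
With uncorrelated errors the cross-covariances are all true-score covariance, so they carry over unchanged; only the diagonal terms shrink to ρᵢσᵢ².
True-score variance = [23.8²·0.75 + 20.9²·0.84] − 378.039 = 791.75 − 378.039 = 413.711.
Reliability = 413.711 / 625.211 = 0.662.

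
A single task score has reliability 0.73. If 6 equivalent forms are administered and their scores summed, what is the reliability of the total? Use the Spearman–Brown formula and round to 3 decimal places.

ρ_k = kρ / (1 + (k−1)ρ) = 6·0.73 / (1 + 5·0.73) = 4.380 / 4.650 = 0.942.

0.942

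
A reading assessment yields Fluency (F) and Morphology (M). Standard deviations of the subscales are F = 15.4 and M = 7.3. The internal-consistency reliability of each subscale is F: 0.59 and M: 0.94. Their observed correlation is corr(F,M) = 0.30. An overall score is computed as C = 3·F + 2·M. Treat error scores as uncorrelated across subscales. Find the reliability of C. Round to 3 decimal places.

0.677

Var(C) = 3²·15.4² + 2²·7.3² + 2·[6·15.4·7.3·0.30] = 2347.6 + 404.712 = 2752.31.
With uncorrelated errors the cross-covariances are all true-score covariance, so they carry over unchanged; only the diagonal terms shrink to ρᵢσᵢ².
True-score variance = [3²·15.4²·0.59 + 2²·7.3²·0.94] + 404.712 = 1459.69 + 404.712 = 1864.4.
Reliability = 1864.4 / 2752.31 = 0.677.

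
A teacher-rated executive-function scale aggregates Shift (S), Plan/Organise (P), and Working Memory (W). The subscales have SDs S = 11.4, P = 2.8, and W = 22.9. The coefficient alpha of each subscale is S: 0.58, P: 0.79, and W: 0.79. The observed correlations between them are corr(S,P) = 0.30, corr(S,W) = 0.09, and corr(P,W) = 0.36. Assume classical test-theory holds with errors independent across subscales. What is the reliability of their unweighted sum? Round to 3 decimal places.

0.785

Var(S+P+W) = 11.4² + 2.8² + 22.9² + 2·[11.4·2.8·0.30 + 11.4·22.9·0.09 + 2.8·22.9·0.36] = 662.21 + 112.309 = 774.519.
Because errors are independent across components, Cov(Tᵢ,Tⱼ) = Cov(Xᵢ,Xⱼ); the off-diagonal part of the true-score variance is the same as above.
True-score variance = [11.4²·0.58 + 2.8²·0.79 + 22.9²·0.79] + 112.309 = 495.854 + 112.309 = 608.163.
Reliability = 608.163 / 774.519 = 0.785.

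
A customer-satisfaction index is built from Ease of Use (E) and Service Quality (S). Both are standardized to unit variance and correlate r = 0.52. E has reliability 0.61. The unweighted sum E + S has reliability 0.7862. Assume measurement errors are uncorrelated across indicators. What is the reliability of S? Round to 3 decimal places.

0.740

Var(E+S) = 2 + 2·0.52 = 3.040.
True-score variance = ρ_E + ρ_S + 2·0.52, so 0.7862 = (0.61 + ρ_S + 1.04) / 3.040.
ρ_S = 0.7862·3.040 − 0.61 − 1.04 = 0.740.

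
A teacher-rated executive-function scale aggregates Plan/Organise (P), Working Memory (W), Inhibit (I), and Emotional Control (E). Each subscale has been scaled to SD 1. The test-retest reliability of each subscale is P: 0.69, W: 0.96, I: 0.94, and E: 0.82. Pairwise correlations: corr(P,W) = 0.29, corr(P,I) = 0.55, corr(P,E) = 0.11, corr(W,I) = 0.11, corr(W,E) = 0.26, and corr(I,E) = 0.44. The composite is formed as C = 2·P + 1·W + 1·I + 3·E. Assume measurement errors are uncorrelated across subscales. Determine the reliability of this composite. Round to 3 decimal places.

Var(C) = 2² + 1 + 1 + 3² + 2·[2·0.29 + 2·0.55 + 6·0.11 + 0.11 + 3·0.26 + 3·0.44] = 15 + 9.1 = 24.1.
With uncorrelated errors the cross-covariances are all true-score covariance, so they carry over unchanged; only the diagonal terms shrink to ρᵢσᵢ².
True-score variance = [2²·0.69 + 0.96 + 0.94 + 3²·0.82] + 9.1 = 12.04 + 9.1 = 21.14.
Reliability = 21.14 / 24.1 = 0.877.

0.877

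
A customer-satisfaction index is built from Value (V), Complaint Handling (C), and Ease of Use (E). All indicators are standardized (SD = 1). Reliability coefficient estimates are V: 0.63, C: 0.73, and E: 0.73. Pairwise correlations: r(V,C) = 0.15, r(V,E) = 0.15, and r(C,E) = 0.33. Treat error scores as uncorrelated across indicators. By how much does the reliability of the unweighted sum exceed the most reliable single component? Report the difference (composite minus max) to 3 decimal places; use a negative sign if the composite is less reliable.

0.056

Var(sum) = 3 + 1.26 = 4.26; true-score variance = 2.09 + 1.26 = 3.35; composite reliability = 0.7864.
Max component reliability = 0.7300.
Difference = 0.7864 − 0.7300 = 0.056.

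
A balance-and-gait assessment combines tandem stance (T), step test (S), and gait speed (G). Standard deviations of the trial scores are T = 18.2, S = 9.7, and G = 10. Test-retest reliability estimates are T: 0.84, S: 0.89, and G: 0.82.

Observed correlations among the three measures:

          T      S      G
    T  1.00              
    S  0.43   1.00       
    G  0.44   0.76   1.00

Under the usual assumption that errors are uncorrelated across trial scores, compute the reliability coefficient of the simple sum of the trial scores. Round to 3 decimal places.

Var(T+S+G) = 18.2² + 9.7² + 10² + 2·[18.2·9.7·0.43 + 18.2·10·0.44 + 9.7·10·0.76] = 525.33 + 459.424 = 984.754.
With uncorrelated errors the cross-covariances are all true-score covariance, so they carry over unchanged; only the diagonal terms shrink to ρᵢσᵢ².
True-score variance = [18.2²·0.84 + 9.7²·0.89 + 10²·0.82] + 459.424 = 443.982 + 459.424 = 903.406.
Reliability = 903.406 / 984.754 = 0.917.

0.917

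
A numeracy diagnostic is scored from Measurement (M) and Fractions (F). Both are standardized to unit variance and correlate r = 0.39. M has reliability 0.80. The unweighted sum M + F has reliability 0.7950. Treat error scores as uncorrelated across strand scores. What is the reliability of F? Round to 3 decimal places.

Var(M+F) = 2 + 2·0.39 = 2.780.
True-score variance = ρ_M + ρ_F + 2·0.39, so 0.7950 = (0.80 + ρ_F + 0.78) / 2.780.
ρ_F = 0.7950·2.780 − 0.80 − 0.78 = 0.630.

0.630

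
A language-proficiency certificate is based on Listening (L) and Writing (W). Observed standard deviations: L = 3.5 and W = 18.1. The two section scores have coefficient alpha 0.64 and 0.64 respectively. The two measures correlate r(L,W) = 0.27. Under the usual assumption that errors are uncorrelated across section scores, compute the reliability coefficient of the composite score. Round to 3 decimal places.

Var(L+W) = 3.5² + 18.1² + 2·[3.5·18.1·0.27] = 339.86 + 34.209 = 374.069.
Under uncorrelated errors the observed covariances equal the true-score covariances, so only the own-variance terms attenuate.
True-score variance = [3.5²·0.64 + 18.1²·0.64] + 34.209 = 217.51 + 34.209 = 251.719.
Reliability = 251.719 / 374.069 = 0.673.

0.673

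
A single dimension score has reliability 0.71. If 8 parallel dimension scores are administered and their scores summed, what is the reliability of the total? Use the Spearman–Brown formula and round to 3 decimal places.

ρ_k = kρ / (1 + (k−1)ρ) = 8·0.71 / (1 + 7·0.71) = 5.680 / 5.970 = 0.951.

0.951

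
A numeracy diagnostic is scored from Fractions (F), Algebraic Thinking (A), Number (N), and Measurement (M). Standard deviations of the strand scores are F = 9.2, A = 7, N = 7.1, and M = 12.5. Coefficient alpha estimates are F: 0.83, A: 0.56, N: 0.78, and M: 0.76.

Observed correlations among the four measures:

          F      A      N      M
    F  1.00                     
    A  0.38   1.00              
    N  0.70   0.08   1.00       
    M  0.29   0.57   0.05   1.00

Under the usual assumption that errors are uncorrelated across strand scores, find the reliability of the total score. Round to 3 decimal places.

Var(F+A+N+M) = 9.2² + 7² + 7.1² + 12.5² + 2·[9.2·7·0.38 + 9.2·7.1·0.70 + 9.2·12.5·0.29 + 7·7.1·0.08 + 7·12.5·0.57 + 7.1·12.5·0.05] = 340.3 + 323.669 = 663.969.
Because errors are independent across components, Cov(Tᵢ,Tⱼ) = Cov(Xᵢ,Xⱼ); the off-diagonal part of the true-score variance is the same as above.
True-score variance = [9.2²·0.83 + 7²·0.56 + 7.1²·0.78 + 12.5²·0.76] + 323.669 = 255.761 + 323.669 = 579.43.
Reliability = 579.43 / 663.969 = 0.873.

0.873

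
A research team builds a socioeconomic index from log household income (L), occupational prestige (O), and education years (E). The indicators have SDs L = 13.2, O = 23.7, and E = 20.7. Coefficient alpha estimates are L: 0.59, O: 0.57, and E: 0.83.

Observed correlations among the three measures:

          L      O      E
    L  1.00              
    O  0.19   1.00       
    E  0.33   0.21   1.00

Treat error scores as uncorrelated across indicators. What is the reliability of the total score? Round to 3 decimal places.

0.769

Var(L+O+E) = 13.2² + 23.7² + 20.7² + 2·[13.2·23.7·0.19 + 13.2·20.7·0.33 + 23.7·20.7·0.21] = 1164.42 + 505.265 = 1669.69.
Because errors are independent across components, Cov(Tᵢ,Tⱼ) = Cov(Xᵢ,Xⱼ); the off-diagonal part of the true-score variance is the same as above.
True-score variance = [13.2²·0.59 + 23.7²·0.57 + 20.7²·0.83] + 505.265 = 778.612 + 505.265 = 1283.88.
Reliability = 1283.88 / 1669.69 = 0.769.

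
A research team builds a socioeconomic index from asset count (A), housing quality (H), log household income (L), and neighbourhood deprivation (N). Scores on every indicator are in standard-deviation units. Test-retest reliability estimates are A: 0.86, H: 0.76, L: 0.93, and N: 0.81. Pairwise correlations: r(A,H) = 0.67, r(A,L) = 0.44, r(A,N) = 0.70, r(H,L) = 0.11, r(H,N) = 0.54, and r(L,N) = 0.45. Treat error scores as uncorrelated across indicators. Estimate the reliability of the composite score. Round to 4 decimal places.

0.9348

Var(A+H+L+N) = 4 + 2·[0.67 + 0.44 + 0.70 + 0.11 + 0.54 + 0.45] = 4 + 5.82 = 9.82.
Under uncorrelated errors the observed covariances equal the true-score covariances, so only the own-variance terms attenuate.
True-score variance = [0.86 + 0.76 + 0.93 + 0.81] + 5.82 = 3.36 + 5.82 = 9.18.
Reliability = 9.18 / 9.82 = 0.9348.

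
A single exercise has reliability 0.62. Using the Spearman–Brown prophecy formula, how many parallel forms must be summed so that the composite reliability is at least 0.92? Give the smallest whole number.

k ≥ ρ*(1−ρ₁)/(ρ₁(1−ρ*)) = 0.92·0.38 / (0.62·0.08) = 7.048.
Smallest integer k = 8.

8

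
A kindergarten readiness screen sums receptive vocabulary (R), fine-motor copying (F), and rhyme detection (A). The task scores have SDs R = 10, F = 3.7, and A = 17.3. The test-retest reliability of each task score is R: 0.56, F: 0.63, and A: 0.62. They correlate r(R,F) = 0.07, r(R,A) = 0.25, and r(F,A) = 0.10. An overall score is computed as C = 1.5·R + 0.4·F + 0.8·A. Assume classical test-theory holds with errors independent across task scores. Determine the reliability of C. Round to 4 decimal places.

0.6742

Var(C) = 1.5²·10² + 0.4²·3.7² + 0.8²·17.3² + 2·[0.6·10·3.7·0.07 + 1.2·10·17.3·0.25 + 0.32·3.7·17.3·0.10] = 418.736 + 111.005 = 529.741.
Because errors are independent across components, Cov(Tᵢ,Tⱼ) = Cov(Xᵢ,Xⱼ); the off-diagonal part of the true-score variance is the same as above.
True-score variance = [1.5²·10²·0.56 + 0.4²·3.7²·0.63 + 0.8²·17.3²·0.62] + 111.005 = 246.138 + 111.005 = 357.143.
Reliability = 357.143 / 529.741 = 0.6742.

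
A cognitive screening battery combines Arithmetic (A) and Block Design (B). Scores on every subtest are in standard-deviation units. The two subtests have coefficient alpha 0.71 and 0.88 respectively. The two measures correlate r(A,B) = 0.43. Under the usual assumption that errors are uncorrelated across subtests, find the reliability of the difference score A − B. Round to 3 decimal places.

Var(A−B) = 1 + 1 − 2·0.43 = 2 − 0.86 = 1.14.
With uncorrelated errors the cross-covariances are all true-score covariance, so they carry over unchanged; only the diagonal terms shrink to ρᵢσᵢ².
True-score variance = [0.71 + 0.88] − 0.86 = 1.59 − 0.86 = 0.73.
Reliability = 0.73 / 1.14 = 0.640.

0.640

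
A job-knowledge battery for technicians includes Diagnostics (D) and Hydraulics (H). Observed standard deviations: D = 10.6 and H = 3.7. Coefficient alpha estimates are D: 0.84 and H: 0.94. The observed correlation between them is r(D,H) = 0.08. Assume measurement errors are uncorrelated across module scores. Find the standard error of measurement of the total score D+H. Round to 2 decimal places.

Var(total) = 126.05 + 6.2752 = 132.325.
True-score variance = 107.251 + 6.2752 = 113.526, so reliability = 0.8579.
Error variance = 132.325 − 113.526 = 18.799; SEM = √18.799 = 4.34.

4.34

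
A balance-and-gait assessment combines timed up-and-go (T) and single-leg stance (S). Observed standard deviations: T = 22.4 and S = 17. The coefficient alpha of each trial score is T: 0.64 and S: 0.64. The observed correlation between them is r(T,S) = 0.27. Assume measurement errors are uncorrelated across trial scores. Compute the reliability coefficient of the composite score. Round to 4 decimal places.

0.7143

Var(T+S) = 22.4² + 17² + 2·[22.4·17·0.27] = 790.76 + 205.632 = 996.392.
Because errors are independent across components, Cov(Tᵢ,Tⱼ) = Cov(Xᵢ,Xⱼ); the off-diagonal part of the true-score variance is the same as above.
True-score variance = [22.4²·0.64 + 17²·0.64] + 205.632 = 506.086 + 205.632 = 711.718.
Reliability = 711.718 / 996.392 = 0.7143.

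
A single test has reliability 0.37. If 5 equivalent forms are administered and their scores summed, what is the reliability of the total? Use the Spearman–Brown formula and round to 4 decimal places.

ρ_k = kρ / (1 + (k−1)ρ) = 5·0.37 / (1 + 4·0.37) = 1.850 / 2.480 = 0.7460.

0.7460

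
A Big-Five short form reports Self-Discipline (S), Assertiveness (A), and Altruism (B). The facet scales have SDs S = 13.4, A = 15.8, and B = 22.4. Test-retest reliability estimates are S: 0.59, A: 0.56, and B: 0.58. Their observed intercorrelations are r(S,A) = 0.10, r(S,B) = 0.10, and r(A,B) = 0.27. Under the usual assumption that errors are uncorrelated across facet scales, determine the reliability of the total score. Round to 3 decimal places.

Var(S+A+B) = 13.4² + 15.8² + 22.4² + 2·[13.4·15.8·0.10 + 13.4·22.4·0.10 + 15.8·22.4·0.27] = 930.96 + 293.493 = 1224.45.
With uncorrelated errors the cross-covariances are all true-score covariance, so they carry over unchanged; only the diagonal terms shrink to ρᵢσᵢ².
True-score variance = [13.4²·0.59 + 15.8²·0.56 + 22.4²·0.58] + 293.493 = 536.76 + 293.493 = 830.252.
Reliability = 830.252 / 1224.45 = 0.678.

0.678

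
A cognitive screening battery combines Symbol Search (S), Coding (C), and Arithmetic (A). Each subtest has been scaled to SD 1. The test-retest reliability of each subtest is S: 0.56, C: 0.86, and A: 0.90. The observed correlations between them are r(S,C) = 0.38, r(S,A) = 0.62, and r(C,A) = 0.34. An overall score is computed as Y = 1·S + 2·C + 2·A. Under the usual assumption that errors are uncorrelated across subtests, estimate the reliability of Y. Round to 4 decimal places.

0.9109

Var(Y) = 1 + 2² + 2² + 2·[2·0.38 + 2·0.62 + 4·0.34] = 9 + 6.72 = 15.72.
Because errors are independent across components, Cov(Tᵢ,Tⱼ) = Cov(Xᵢ,Xⱼ); the off-diagonal part of the true-score variance is the same as above.
True-score variance = [0.56 + 2²·0.86 + 2²·0.90] + 6.72 = 7.6 + 6.72 = 14.32.
Reliability = 14.32 / 15.72 = 0.9109.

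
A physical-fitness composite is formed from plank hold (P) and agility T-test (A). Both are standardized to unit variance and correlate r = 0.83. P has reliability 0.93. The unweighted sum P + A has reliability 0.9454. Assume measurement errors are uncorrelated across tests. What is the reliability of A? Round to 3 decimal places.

Var(P+A) = 2 + 2·0.83 = 3.660.
True-score variance = ρ_P + ρ_A + 2·0.83, so 0.9454 = (0.93 + ρ_A + 1.66) / 3.660.
ρ_A = 0.9454·3.660 − 0.93 − 1.66 = 0.870.

0.870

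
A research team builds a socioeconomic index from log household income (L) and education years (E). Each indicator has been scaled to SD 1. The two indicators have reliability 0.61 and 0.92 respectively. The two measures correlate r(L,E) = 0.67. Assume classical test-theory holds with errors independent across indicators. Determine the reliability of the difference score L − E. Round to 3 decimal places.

Var(L−E) = 1 + 1 − 2·0.67 = 2 − 1.34 = 0.66.
Under uncorrelated errors the observed covariances equal the true-score covariances, so only the own-variance terms attenuate.
True-score variance = [0.61 + 0.92] − 1.34 = 1.53 − 1.34 = 0.19.
Reliability = 0.19 / 0.66 = 0.288.

0.288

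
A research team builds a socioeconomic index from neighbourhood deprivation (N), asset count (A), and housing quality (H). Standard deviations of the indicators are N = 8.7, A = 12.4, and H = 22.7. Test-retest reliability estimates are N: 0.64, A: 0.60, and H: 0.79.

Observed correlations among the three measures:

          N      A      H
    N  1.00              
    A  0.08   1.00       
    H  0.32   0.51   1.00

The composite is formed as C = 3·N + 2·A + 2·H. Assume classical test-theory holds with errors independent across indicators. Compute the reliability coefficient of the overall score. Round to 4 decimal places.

0.8278

Var(C) = 3²·8.7² + 2²·12.4² + 2²·22.7² + 2·[6·8.7·12.4·0.08 + 6·8.7·22.7·0.32 + 4·12.4·22.7·0.51] = 3357.41 + 2010.36 = 5367.77.
Under uncorrelated errors the observed covariances equal the true-score covariances, so only the own-variance terms attenuate.
True-score variance = [3²·8.7²·0.64 + 2²·12.4²·0.60 + 2²·22.7²·0.79] + 2010.36 = 2433.31 + 2010.36 = 4443.68.
Reliability = 4443.68 / 5367.77 = 0.8278.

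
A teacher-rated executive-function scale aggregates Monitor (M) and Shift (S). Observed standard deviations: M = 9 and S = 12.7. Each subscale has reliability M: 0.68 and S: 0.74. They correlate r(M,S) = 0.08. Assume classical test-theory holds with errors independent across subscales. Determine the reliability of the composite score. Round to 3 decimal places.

Var(M+S) = 9² + 12.7² + 2·[9·12.7·0.08] = 242.29 + 18.288 = 260.578.
Because errors are independent across components, Cov(Tᵢ,Tⱼ) = Cov(Xᵢ,Xⱼ); the off-diagonal part of the true-score variance is the same as above.
True-score variance = [9²·0.68 + 12.7²·0.74] + 18.288 = 174.435 + 18.288 = 192.723.
Reliability = 192.723 / 260.578 = 0.740.

0.740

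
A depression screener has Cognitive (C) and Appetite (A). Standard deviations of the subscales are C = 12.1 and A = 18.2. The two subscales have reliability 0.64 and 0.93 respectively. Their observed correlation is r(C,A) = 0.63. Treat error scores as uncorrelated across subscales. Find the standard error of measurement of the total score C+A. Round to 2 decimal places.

8.71

Var(total) = 477.65 + 277.477 = 755.127.
True-score variance = 401.756 + 277.477 = 679.233, so reliability = 0.8995.
Error variance = 755.127 − 679.233 = 75.8944; SEM = √75.8944 = 8.71.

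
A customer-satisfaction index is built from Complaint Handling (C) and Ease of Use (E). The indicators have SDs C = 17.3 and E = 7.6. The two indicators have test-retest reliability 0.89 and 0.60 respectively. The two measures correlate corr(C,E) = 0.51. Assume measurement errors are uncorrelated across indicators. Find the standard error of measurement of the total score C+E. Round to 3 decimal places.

Var(total) = 357.05 + 134.11 = 491.16.
True-score variance = 301.024 + 134.11 = 435.134, so reliability = 0.8859.
Error variance = 491.16 − 435.134 = 56.0259; SEM = √56.0259 = 7.485.

7.485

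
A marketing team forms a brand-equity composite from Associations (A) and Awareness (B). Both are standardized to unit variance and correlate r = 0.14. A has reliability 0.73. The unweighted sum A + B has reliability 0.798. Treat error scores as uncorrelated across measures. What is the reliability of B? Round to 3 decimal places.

0.809

Var(A+B) = 2 + 2·0.14 = 2.280.
True-score variance = ρ_A + ρ_B + 2·0.14, so 0.798 = (0.73 + ρ_B + 0.28) / 2.280.
ρ_B = 0.798·2.280 − 0.73 − 0.28 = 0.809.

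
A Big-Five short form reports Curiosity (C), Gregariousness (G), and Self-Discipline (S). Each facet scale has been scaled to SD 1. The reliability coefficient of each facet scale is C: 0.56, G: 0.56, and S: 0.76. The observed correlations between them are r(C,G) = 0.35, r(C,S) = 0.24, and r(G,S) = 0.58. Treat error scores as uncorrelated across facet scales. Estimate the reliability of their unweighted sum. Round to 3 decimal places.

Var(C+G+S) = 3 + 2·[0.35 + 0.24 + 0.58] = 3 + 2.34 = 5.34.
Under uncorrelated errors the observed covariances equal the true-score covariances, so only the own-variance terms attenuate.
True-score variance = [0.56 + 0.56 + 0.76] + 2.34 = 1.88 + 2.34 = 4.22.
Reliability = 4.22 / 5.34 = 0.790.

0.790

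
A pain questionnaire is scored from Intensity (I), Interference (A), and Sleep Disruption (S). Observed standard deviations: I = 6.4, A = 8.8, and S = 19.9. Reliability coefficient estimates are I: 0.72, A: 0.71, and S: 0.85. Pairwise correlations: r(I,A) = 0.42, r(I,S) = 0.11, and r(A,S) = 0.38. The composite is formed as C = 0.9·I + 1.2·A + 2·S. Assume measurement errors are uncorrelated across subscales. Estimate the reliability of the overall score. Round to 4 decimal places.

Var(C) = 0.9²·6.4² + 1.2²·8.8² + 2²·19.9² + 2·[1.08·6.4·8.8·0.42 + 1.8·6.4·19.9·0.11 + 2.4·8.8·19.9·0.38] = 1728.73 + 420.947 = 2149.68.
With uncorrelated errors the cross-covariances are all true-score covariance, so they carry over unchanged; only the diagonal terms shrink to ρᵢσᵢ².
True-score variance = [0.9²·6.4²·0.72 + 1.2²·8.8²·0.71 + 2²·19.9²·0.85] + 420.947 = 1449.5 + 420.947 = 1870.44.
Reliability = 1870.44 / 2149.68 = 0.8701.

0.8701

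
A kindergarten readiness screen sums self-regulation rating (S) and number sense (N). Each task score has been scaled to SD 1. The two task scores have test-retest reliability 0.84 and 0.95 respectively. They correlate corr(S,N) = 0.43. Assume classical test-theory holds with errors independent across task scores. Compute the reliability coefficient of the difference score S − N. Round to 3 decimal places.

0.816

Var(S−N) = 1 + 1 − 2·0.43 = 2 − 0.86 = 1.14.
With uncorrelated errors the cross-covariances are all true-score covariance, so they carry over unchanged; only the diagonal terms shrink to ρᵢσᵢ².
True-score variance = [0.84 + 0.95] − 0.86 = 1.79 − 0.86 = 0.93.
Reliability = 0.93 / 1.14 = 0.816.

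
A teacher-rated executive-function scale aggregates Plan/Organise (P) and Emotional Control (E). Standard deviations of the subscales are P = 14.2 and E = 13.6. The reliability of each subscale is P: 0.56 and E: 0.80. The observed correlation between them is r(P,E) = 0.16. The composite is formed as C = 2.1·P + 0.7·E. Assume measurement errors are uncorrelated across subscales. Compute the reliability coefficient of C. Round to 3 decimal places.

Var(C) = 2.1²·14.2² + 0.7²·13.6² + 2·[1.47·14.2·13.6·0.16] = 979.863 + 90.8436 = 1070.71.
With uncorrelated errors the cross-covariances are all true-score covariance, so they carry over unchanged; only the diagonal terms shrink to ρᵢσᵢ².
True-score variance = [2.1²·14.2²·0.56 + 0.7²·13.6²·0.80] + 90.8436 = 570.474 + 90.8436 = 661.318.
Reliability = 661.318 / 1070.71 = 0.618.

0.618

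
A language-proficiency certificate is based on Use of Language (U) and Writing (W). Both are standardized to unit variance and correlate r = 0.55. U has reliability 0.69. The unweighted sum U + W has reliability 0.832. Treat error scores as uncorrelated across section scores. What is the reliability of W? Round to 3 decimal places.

Var(U+W) = 2 + 2·0.55 = 3.100.
True-score variance = ρ_U + ρ_W + 2·0.55, so 0.832 = (0.69 + ρ_W + 1.10) / 3.100.
ρ_W = 0.832·3.100 − 0.69 − 1.10 = 0.789.

0.789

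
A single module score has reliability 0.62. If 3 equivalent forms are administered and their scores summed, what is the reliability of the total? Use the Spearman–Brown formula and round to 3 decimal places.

ρ_k = kρ / (1 + (k−1)ρ) = 3·0.62 / (1 + 2·0.62) = 1.860 / 2.240 = 0.830.

0.830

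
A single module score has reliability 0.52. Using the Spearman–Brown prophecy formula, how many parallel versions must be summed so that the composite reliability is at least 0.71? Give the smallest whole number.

3

k ≥ ρ*(1−ρ₁)/(ρ₁(1−ρ*)) = 0.71·0.48 / (0.52·0.29) = 2.260.
Smallest integer k = 3.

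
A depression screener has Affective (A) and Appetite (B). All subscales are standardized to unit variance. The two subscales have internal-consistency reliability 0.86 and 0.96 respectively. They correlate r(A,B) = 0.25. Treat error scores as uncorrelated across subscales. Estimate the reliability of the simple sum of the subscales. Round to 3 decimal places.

Var(A+B) = 2 + 2·[0.25] = 2 + 0.5 = 2.5.
With uncorrelated errors the cross-covariances are all true-score covariance, so they carry over unchanged; only the diagonal terms shrink to ρᵢσᵢ².
True-score variance = [0.86 + 0.96] + 0.5 = 1.82 + 0.5 = 2.32.
Reliability = 2.32 / 2.5 = 0.928.

0.928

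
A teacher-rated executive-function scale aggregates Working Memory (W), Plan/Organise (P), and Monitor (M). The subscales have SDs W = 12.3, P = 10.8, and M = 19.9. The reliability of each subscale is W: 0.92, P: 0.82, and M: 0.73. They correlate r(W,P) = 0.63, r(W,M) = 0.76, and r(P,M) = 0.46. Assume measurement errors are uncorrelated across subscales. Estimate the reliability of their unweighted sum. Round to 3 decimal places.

Var(W+P+M) = 12.3² + 10.8² + 19.9² + 2·[12.3·10.8·0.63 + 12.3·19.9·0.76 + 10.8·19.9·0.46] = 663.94 + 737.155 = 1401.1.
Because errors are independent across components, Cov(Tᵢ,Tⱼ) = Cov(Xᵢ,Xⱼ); the off-diagonal part of the true-score variance is the same as above.
True-score variance = [12.3²·0.92 + 10.8²·0.82 + 19.9²·0.73] + 737.155 = 523.919 + 737.155 = 1261.07.
Reliability = 1261.07 / 1401.1 = 0.900.

0.900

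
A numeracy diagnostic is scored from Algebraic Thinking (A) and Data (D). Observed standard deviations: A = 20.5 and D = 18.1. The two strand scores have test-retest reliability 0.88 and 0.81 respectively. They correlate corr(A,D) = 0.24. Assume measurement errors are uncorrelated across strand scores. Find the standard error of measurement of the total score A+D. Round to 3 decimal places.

10.615

Var(total) = 747.86 + 178.104 = 925.964.
True-score variance = 635.184 + 178.104 = 813.288, so reliability = 0.8783.
Error variance = 925.964 − 813.288 = 112.676; SEM = √112.676 = 10.615.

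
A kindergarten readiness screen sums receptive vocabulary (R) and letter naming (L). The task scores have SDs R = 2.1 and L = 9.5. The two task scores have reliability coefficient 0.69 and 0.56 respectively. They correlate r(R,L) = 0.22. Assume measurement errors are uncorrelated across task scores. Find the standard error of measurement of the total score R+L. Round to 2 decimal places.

6.41

Var(total) = 94.66 + 8.778 = 103.438.
True-score variance = 53.5829 + 8.778 = 62.3609, so reliability = 0.6029.
Error variance = 103.438 − 62.3609 = 41.0771; SEM = √41.0771 = 6.41.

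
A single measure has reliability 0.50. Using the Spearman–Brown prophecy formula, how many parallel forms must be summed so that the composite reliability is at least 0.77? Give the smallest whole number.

k ≥ ρ*(1−ρ₁)/(ρ₁(1−ρ*)) = 0.77·0.50 / (0.50·0.23) = 3.348.
Smallest integer k = 4.

4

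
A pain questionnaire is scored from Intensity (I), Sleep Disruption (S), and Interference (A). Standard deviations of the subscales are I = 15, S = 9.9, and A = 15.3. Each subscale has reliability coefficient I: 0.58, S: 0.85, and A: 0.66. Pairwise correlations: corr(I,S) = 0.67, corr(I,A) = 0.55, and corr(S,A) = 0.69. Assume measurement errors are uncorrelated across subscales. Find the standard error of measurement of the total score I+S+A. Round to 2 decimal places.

13.74

Var(total) = 557.1 + 660.469 = 1217.57.
True-score variance = 368.308 + 660.469 = 1028.78, so reliability = 0.8449.
Error variance = 1217.57 − 1028.78 = 188.792; SEM = √188.792 = 13.74.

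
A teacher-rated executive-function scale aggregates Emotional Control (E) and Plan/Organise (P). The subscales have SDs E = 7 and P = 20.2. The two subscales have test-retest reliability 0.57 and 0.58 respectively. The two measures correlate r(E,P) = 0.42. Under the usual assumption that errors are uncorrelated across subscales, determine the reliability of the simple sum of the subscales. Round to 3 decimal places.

0.666

Var(E+P) = 7² + 20.2² + 2·[7·20.2·0.42] = 457.04 + 118.776 = 575.816.
Because errors are independent across components, Cov(Tᵢ,Tⱼ) = Cov(Xᵢ,Xⱼ); the off-diagonal part of the true-score variance is the same as above.
True-score variance = [7²·0.57 + 20.2²·0.58] + 118.776 = 264.593 + 118.776 = 383.369.
Reliability = 383.369 / 575.816 = 0.666.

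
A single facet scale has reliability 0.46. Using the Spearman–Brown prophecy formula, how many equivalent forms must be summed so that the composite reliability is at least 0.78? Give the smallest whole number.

5

k ≥ ρ*(1−ρ₁)/(ρ₁(1−ρ*)) = 0.78·0.54 / (0.46·0.22) = 4.162.
Smallest integer k = 5.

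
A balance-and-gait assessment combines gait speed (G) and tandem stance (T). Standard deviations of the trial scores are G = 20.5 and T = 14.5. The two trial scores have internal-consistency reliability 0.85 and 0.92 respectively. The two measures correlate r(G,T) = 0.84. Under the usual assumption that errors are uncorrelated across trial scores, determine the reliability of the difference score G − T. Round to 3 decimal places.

Var(G−T) = 20.5² + 14.5² − 2·20.5·14.5·0.84 = 630.5 − 499.38 = 131.12.
With uncorrelated errors the cross-covariances are all true-score covariance, so they carry over unchanged; only the diagonal terms shrink to ρᵢσᵢ².
True-score variance = [20.5²·0.85 + 14.5²·0.92] − 499.38 = 550.642 − 499.38 = 51.2625.
Reliability = 51.2625 / 131.12 = 0.391.

0.391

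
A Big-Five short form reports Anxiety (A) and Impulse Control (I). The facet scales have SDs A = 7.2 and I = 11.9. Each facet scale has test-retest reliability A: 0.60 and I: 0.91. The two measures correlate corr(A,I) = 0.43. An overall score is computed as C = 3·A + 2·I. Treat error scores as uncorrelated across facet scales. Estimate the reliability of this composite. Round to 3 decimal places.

Var(C) = 3²·7.2² + 2²·11.9² + 2·[6·7.2·11.9·0.43] = 1033 + 442.109 = 1475.11.
Under uncorrelated errors the observed covariances equal the true-score covariances, so only the own-variance terms attenuate.
True-score variance = [3²·7.2²·0.60 + 2²·11.9²·0.91] + 442.109 = 795.396 + 442.109 = 1237.51.
Reliability = 1237.51 / 1475.11 = 0.839.

0.839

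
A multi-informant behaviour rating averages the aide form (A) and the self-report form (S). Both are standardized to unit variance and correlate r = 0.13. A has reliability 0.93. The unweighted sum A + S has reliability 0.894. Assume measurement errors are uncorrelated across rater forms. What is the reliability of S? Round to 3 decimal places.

Var(A+S) = 2 + 2·0.13 = 2.260.
True-score variance = ρ_A + ρ_S + 2·0.13, so 0.894 = (0.93 + ρ_S + 0.26) / 2.260.
ρ_S = 0.894·2.260 − 0.93 − 0.26 = 0.830.

0.830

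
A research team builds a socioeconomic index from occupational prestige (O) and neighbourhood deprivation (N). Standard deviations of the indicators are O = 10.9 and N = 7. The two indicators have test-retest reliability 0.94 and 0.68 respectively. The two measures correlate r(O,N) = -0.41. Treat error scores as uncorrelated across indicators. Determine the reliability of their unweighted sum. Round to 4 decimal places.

0.7833

Var(O+N) = 10.9² + 7² + 2·[10.9·7·(-0.41)] = 167.81 − 62.566 = 105.244.
Under uncorrelated errors the observed covariances equal the true-score covariances, so only the own-variance terms attenuate.
True-score variance = [10.9²·0.94 + 7²·0.68] − 62.566 = 145.001 − 62.566 = 82.4354.
Reliability = 82.4354 / 105.244 = 0.7833.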